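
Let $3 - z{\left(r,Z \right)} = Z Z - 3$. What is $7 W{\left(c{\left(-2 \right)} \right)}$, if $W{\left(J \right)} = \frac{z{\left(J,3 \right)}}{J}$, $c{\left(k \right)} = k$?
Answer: $\frac{21}{2} \approx 10.5$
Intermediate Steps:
$z{\left(r,Z \right)} = 6 - Z^{2}$ ($z{\left(r,Z \right)} = 3 - \left(Z Z - 3\right) = 3 - \left(Z^{2} - 3\right) = 3 - \left(-3 + Z^{2}\right) = 6 - Z^{2}$)
$W{\left(J \right)} = - \frac{3}{J}$ ($W{\left(J \right)} = \frac{6 - 3^{2}}{J} = \frac{6 - 9}{J} = - \frac{3}{J}$)
$7 W{\left(c{\left(-2 \right)} \right)} = 7 \left(- \frac{3}{-2}\right) = 7 \left(\left(-3\right) \left(- \frac{1}{2}\right)\right) = 7 \cdot \frac{3}{2} = \frac{21}{2}$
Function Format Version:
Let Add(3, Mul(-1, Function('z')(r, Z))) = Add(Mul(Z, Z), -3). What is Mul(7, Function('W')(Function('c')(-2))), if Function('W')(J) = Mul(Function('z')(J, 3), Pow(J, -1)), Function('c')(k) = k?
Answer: Rational(21, 2) ≈ 10.500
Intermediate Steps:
Function('z')(r, Z) = Add(6, Mul(-1, Pow(Z, 2))) (Function('z')(r, Z) = Add(3, Mul(-1, Add(Mul(Z, Z), -3))) = Add(3, Mul(-1, Add(Pow(Z, 2), -3))) = Add(3, Mul(-1, Add(-3, Pow(Z, 2)))) = Add(3, Add(3, Mul(-1, Pow(Z, 2)))) = Add(6, Mul(-1, Pow(Z, 2))))
Function('W')(J) = Mul(-3, Pow(J, -1)) (Function('W')(J) = Mul(Add(6, Mul(-1, Pow(3, 2))), Pow(J, -1)) = Mul(Add(6, Mul(-1, 9)), Pow(J, -1)) = Mul(Add(6, -9), Pow(J, -1)) = Mul(-3, Pow(J, -1)))
Mul(7, Function('W')(Function('c')(-2))) = Mul(7, Mul(-3, Pow(-2, -1))) = Mul(7, Mul(-3, Rational(-1, 2))) = Mul(7, Rational(3, 2)) = Rational(21, 2)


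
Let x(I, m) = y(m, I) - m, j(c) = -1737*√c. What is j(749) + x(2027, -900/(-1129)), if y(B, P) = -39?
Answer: -44931/1129 - 1737*√749 ≈ -47578.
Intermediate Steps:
x(I, m) = -39 - m
j(749) + x(2027, -900/(-1129)) = -1737*√749 + (-39 - (-900)/(-1129)) = -1737*√749 + (-39 - (-900)*(-1)/1129) = -1737*√749 + (-39 - 1*900/1129) = -1737*√749 + (-39 - 900/1129) = -1737*√749 - 44931/1129 = -44931/1129 - 1737*√749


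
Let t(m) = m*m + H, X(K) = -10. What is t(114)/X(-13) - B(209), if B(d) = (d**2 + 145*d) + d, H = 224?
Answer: -75517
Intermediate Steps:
B(d) = d**2 + 146*d
t(m) = 224 + m**2 (t(m) = m*m + 224 = m**2 + 224 = 224 + m**2)
t(114)/X(-13) - B(209) = (224 + 114**2)/(-10) - 209*(146 + 209) = (224 + 12996)*(-1/10) - 209*355 = 13220*(-1/10) - 1*74195 = -1322 - 74195 = -75517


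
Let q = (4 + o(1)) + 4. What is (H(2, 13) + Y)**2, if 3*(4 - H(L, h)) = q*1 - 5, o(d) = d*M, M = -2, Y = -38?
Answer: 10609/9 ≈ 1178.8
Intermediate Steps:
o(d) = -2*d (o(d) = d*(-2) = -2*d)
q = 6 (q = (4 - 2*1) + 4 = (4 - 2) + 4 = 2 + 4 = 6)
H(L, h) = 11/3 (H(L, h) = 4 - (6*1 - 5)/3 = 4 - (6 - 5)/3 = 4 - 1/3*1 = 4 - 1/3 = 11/3)
(H(2, 13) + Y)**2 = (11/3 - 38)**2 = (-103/3)**2 = 10609/9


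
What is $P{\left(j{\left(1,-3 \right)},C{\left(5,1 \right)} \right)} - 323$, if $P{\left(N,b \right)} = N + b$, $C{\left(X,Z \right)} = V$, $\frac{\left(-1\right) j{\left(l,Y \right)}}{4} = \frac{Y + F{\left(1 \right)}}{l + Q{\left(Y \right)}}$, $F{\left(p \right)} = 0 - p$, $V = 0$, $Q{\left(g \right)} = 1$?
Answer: $-315$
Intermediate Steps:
$F{\left(p \right)} = - p$
$j{\left(l,Y \right)} = - \frac{4 \left(-1 + Y\right)}{1 + l}$ ($j{\left(l,Y \right)} = - 4 \frac{Y - 1}{l + 1} = - 4 \frac{Y - 1}{1 + l} = - 4 \frac{-1 + Y}{1 + l} = - \frac{4 \left(-1 + Y\right)}{1 + l}$)
$C{\left(X,Z \right)} = 0$
$P{\left(j{\left(1,-3 \right)},C{\left(5,1 \right)} \right)} - 323 = \left(\frac{4 \left(1 - -3\right)}{1 + 1} + 0\right) - 323 = \left(\frac{4 \left(1 + 3\right)}{2} + 0\right) - 323 = \left(4 \cdot \frac{1}{2} \cdot 4 + 0\right) - 323 = \left(8 + 0\right) - 323 = 8 - 323 = -315$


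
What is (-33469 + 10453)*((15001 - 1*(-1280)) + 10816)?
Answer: -623664552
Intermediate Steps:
(-33469 + 10453)*((15001 - 1*(-1280)) + 10816) = -23016*((15001 + 1280) + 10816) = -23016*(16281 + 10816) = -23016*27097 = -623664552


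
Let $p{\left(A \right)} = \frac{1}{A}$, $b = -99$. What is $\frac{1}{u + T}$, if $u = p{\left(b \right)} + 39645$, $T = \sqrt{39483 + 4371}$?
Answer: $\frac{194280273}{7702024554131} - \frac{9801 \sqrt{43854}}{15404049108262} \approx 2.5091 \cdot 10^{-5}$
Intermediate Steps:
$T = \sqrt{43854} \approx 209.41$
$u = \frac{3924854}{99}$ ($u = \frac{1}{-99} + 39645 = - \frac{1}{99} + 39645 = \frac{3924854}{99} \approx 39645.0$)
$\frac{1}{u + T} = \frac{1}{\frac{3924854}{99} + \sqrt{43854}}$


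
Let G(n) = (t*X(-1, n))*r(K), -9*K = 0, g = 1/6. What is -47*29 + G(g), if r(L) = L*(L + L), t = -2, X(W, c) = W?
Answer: -1363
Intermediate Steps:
g = 1/6 ≈ 0.16667
K = 0 (K = -1/9*0 = 0)
r(L) = 2*L**2 (r(L) = L*(2*L) = 2*L**2)
G(n) = 0 (G(n) = (-2*(-1))*(2*0**2) = 2*(2*0) = 2*0 = 0)
-47*29 + G(g) = -47*29 + 0 = -1363 + 0 = -1363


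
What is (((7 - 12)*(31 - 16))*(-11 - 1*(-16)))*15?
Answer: -5625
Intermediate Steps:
(((7 - 12)*(31 - 16))*(-11 - 1*(-16)))*15 = ((-5*15)*(-11 + 16))*15 = -75*5*15 = -375*15 = -5625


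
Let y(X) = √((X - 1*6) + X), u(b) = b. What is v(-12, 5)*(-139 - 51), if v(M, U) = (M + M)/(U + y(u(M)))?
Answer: 4560/11 - 912*I*√30/11 ≈ 414.55 - 454.11*I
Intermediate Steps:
y(X) = √(-6 + 2*X) (y(X) = √((X - 6) + X) = √((-6 + X) + X) = √(-6 + 2*X))
v(M, U) = 2*M/(U + √(-6 + 2*M)) (v(M, U) = (M + M)/(U + √(-6 + 2*M)) = (2*M)/(U + √(-6 + 2*M)) = 2*M/(U + √(-6 + 2*M)))
v(-12, 5)*(-139 - 51) = (2*(-12)/(5 + √2*√(-3 - 12)))*(-139 - 51) = (2*(-12)/(5 + √2*√(-15)))*(-190) = (2*(-12)/(5 + √2*(I*√15)))*(-190) = (2*(-12)/(5 + I*√30))*(-190) = -24/(5 + I*√30)*(-190) = 4560/(5 + I*√30)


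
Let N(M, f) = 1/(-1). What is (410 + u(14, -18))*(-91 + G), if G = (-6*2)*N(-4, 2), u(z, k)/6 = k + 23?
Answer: -34760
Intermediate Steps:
N(M, f) = -1
u(z, k) = 138 + 6*k (u(z, k) = 6*(k + 23) = 6*(23 + k) = 138 + 6*k)
G = 12 (G = -6*2*(-1) = -12*(-1) = 12)
(410 + u(14, -18))*(-91 + G) = (410 + (138 + 6*(-18)))*(-91 + 12) = (410 + (138 - 108))*(-79) = (410 + 30)*(-79) = 440*(-79) = -34760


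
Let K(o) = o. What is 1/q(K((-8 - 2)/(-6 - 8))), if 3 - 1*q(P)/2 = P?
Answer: 7/32 ≈ 0.21875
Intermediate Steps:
q(P) = 6 - 2*P
1/q(K((-8 - 2)/(-6 - 8))) = 1/(6 - 2*(-8 - 2)/(-6 - 8)) = 1/(6 - (-20)/(-14)) = 1/(6 - (-20)*(-1)/14) = 1/(6 - 2*5/7) = 1/(6 - 10/7) = 1/(32/7) = 7/32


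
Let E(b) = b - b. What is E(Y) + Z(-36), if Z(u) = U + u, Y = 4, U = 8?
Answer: -28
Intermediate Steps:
Z(u) = 8 + u
E(b) = 0
E(Y) + Z(-36) = 0 + (8 - 36) = 0 - 28 = -28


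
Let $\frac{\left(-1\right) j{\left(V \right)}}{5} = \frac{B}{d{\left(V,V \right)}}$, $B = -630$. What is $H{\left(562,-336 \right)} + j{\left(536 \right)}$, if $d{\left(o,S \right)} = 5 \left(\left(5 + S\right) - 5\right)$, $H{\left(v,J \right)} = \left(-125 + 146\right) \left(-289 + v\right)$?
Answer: $\frac{1536759}{268} \approx 5734.2$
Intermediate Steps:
$H{\left(v,J \right)} = -6069 + 21 v$ ($H{\left(v,J \right)} = 21 \left(-289 + v\right) = -6069 + 21 v$)
$d{\left(o,S \right)} = 5 S$
$j{\left(V \right)} = \frac{630}{V}$ ($j{\left(V \right)} = - 5 \left(- \frac{630}{5 V}\right) = - 5 \left(- 630 \frac{1}{5 V}\right) = - 5 \left(- \frac{126}{V}\right) = \frac{630}{V}$)
$H{\left(562,-336 \right)} + j{\left(536 \right)} = \left(-6069 + 21 \cdot 562\right) + \frac{630}{536} = \left(-6069 + 11802\right) + 630 \cdot \frac{1}{536} = 5733 + \frac{315}{268} = \frac{1536759}{268}$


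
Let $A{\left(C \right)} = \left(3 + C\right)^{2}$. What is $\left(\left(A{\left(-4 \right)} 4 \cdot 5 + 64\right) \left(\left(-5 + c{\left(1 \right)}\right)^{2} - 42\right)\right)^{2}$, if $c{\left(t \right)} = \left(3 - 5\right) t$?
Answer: $345744$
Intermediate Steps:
$c{\left(t \right)} = - 2 t$
$\left(\left(A{\left(-4 \right)} 4 \cdot 5 + 64\right) \left(\left(-5 + c{\left(1 \right)}\right)^{2} - 42\right)\right)^{2} = \left(\left(\left(3 - 4\right)^{2} \cdot 4 \cdot 5 + 64\right) \left(\left(-5 - 2\right)^{2} - 42\right)\right)^{2} = \left(\left(\left(-1\right)^{2} \cdot 4 \cdot 5 + 64\right) \left(\left(-5 - 2\right)^{2} - 42\right)\right)^{2} = \left(\left(1 \cdot 4 \cdot 5 + 64\right) \left(\left(-7\right)^{2} - 42\right)\right)^{2} = \left(\left(4 \cdot 5 + 64\right) \left(49 - 42\right)\right)^{2} = \left(\left(20 + 64\right) 7\right)^{2} = \left(84 \cdot 7\right)^{2} = 588^{2} = 345744$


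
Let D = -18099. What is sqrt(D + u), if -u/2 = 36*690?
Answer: 3*I*sqrt(7531) ≈ 260.34*I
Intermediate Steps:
u = -49680 (u = -72*690 = -2*24840 = -49680)
sqrt(D + u) = sqrt(-18099 - 49680) = sqrt(-67779) = 3*I*sqrt(7531)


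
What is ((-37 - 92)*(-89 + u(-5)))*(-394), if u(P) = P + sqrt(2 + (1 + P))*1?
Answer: -4777644 + 50826*I*sqrt(2) ≈ -4.7776e+6 + 71879.0*I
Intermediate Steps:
u(P) = P + sqrt(3 + P) (u(P) = P + sqrt(3 + P)*1 = P + sqrt(3 + P))
((-37 - 92)*(-89 + u(-5)))*(-394) = ((-37 - 92)*(-89 + (-5 + sqrt(3 - 5))))*(-394) = -129*(-89 + (-5 + sqrt(-2)))*(-394) = -129*(-89 + (-5 + I*sqrt(2)))*(-394) = -129*(-94 + I*sqrt(2))*(-394) = (12126 - 129*I*sqrt(2))*(-394) = -4777644 + 50826*I*sqrt(2)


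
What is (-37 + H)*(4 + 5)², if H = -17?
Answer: -4374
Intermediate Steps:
(-37 + H)*(4 + 5)² = (-37 - 17)*(4 + 5)² = -54*9² = -54*81 = -4374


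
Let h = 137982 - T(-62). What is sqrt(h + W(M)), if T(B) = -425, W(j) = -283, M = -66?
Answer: 2*sqrt(34531) ≈ 371.65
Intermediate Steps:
h = 138407 (h = 137982 - 1*(-425) = 137982 + 425 = 138407)
sqrt(h + W(M)) = sqrt(138407 - 283) = sqrt(138124) = 2*sqrt(34531)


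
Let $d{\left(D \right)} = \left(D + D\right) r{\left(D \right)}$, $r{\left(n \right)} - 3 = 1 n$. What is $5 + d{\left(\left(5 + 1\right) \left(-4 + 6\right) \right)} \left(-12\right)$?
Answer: $-4315$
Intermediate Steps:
$r{\left(n \right)} = 3 + n$ ($r{\left(n \right)} = 3 + 1 n = 3 + n$)
$d{\left(D \right)} = 2 D \left(3 + D\right)$ ($d{\left(D \right)} = \left(D + D\right) \left(3 + D\right) = 2 D \left(3 + D\right)$)
$5 + d{\left(\left(5 + 1\right) \left(-4 + 6\right) \right)} \left(-12\right) = 5 + 2 \left(5 + 1\right) \left(-4 + 6\right) \left(3 + \left(5 + 1\right) \left(-4 + 6\right)\right) \left(-12\right) = 5 + 2 \cdot 6 \cdot 2 \left(3 + 6 \cdot 2\right) \left(-12\right) = 5 + 2 \cdot 12 \left(3 + 12\right) \left(-12\right) = 5 + 2 \cdot 12 \cdot 15 \left(-12\right) = 5 + 360 \left(-12\right) = 5 - 4320 = -4315$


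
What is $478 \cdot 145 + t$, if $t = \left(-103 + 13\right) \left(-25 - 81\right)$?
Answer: $78850$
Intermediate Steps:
$t = 9540$ ($t = \left(-90\right) \left(-106\right) = 9540$)
$478 \cdot 145 + t = 478 \cdot 145 + 9540 = 69310 + 9540 = 78850$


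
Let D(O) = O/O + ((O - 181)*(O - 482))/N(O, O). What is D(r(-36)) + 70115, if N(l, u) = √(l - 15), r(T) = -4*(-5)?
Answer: 70116 + 74382*√5/5 ≈ 1.0338e+5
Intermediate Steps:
r(T) = 20
N(l, u) = √(-15 + l)
D(O) = 1 + (-482 + O)*(-181 + O)/√(-15 + O) (D(O) = O/O + ((O - 181)*(O - 482))/(√(-15 + O)) = 1 + ((-181 + O)*(-482 + O))/√(-15 + O) = 1 + ((-482 + O)*(-181 + O))/√(-15 + O) = 1 + (-482 + O)*(-181 + O)/√(-15 + O))
D(r(-36)) + 70115 = (87242 + 20² + √(-15 + 20) - 663*20)/√(-15 + 20) + 70115 = (87242 + 400 + √5 - 13260)/√5 + 70115 = (√5/5)*(74382 + √5) + 70115 = √5*(74382 + √5)/5 + 70115 = 70115 + √5*(74382 + √5)/5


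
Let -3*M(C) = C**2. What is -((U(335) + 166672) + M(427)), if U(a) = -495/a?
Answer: -21284732/201 ≈ -1.0589e+5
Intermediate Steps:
M(C) = -C**2/3
-((U(335) + 166672) + M(427)) = -((-495/335 + 166672) - 1/3*427**2) = -((-495*1/335 + 166672) - 1/3*182329) = -((-99/67 + 166672) - 182329/3) = -(11166925/67 - 182329/3) = -1*21284732/201 = -21284732/201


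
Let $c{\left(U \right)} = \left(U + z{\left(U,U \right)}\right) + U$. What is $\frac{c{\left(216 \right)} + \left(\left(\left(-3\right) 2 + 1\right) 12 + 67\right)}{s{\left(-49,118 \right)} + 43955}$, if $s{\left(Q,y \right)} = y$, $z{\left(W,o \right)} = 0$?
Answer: $\frac{439}{44073} \approx 0.0099607$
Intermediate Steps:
$c{\left(U \right)} = 2 U$ ($c{\left(U \right)} = \left(U + 0\right) + U = U + U = 2 U$)
$\frac{c{\left(216 \right)} + \left(\left(\left(-3\right) 2 + 1\right) 12 + 67\right)}{s{\left(-49,118 \right)} + 43955} = \frac{2 \cdot 216 + \left(\left(\left(-3\right) 2 + 1\right) 12 + 67\right)}{118 + 43955} = \frac{432 + \left(\left(-6 + 1\right) 12 + 67\right)}{44073} = \left(432 + \left(\left(-5\right) 12 + 67\right)\right) \frac{1}{44073} = \left(432 + \left(-60 + 67\right)\right) \frac{1}{44073} = \left(432 + 7\right) \frac{1}{44073} = 439 \cdot \frac{1}{44073} = \frac{439}{44073}$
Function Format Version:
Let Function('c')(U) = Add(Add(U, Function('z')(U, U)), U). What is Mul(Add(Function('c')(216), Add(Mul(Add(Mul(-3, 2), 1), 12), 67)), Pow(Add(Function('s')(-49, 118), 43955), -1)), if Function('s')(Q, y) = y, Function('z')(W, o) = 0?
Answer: Rational(439, 44073) ≈ 0.0099607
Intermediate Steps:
Function('c')(U) = Mul(2, U) (Function('c')(U) = Add(Add(U, 0), U) = Add(U, U) = Mul(2, U))
Mul(Add(Function('c')(216), Add(Mul(Add(Mul(-3, 2), 1), 12), 67)), Pow(Add(Function('s')(-49, 118), 43955), -1)) = Mul(Add(Mul(2, 216), Add(Mul(Add(Mul(-3, 2), 1), 12), 67)), Pow(Add(118, 43955), -1)) = Mul(Add(432, Add(Mul(Add(-6, 1), 12), 67)), Pow(44073, -1)) = Mul(Add(432, Add(Mul(-5, 12), 67)), Rational(1, 44073)) = Mul(Add(432, Add(-60, 67)), Rational(1, 44073)) = Mul(Add(432, 7), Rational(1, 44073)) = Mul(439, Rational(1, 44073)) = Rational(439, 44073)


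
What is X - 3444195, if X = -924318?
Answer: -4368513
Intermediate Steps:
X - 3444195 = -924318 - 3444195 = -4368513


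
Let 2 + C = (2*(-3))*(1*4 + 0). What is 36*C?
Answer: -936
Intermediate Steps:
C = -26 (C = -2 + (2*(-3))*(1*4 + 0) = -2 - 6*(4 + 0) = -2 - 6*4 = -2 - 24 = -26)
36*C = 36*(-26) = -936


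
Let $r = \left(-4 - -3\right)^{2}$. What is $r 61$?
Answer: $61$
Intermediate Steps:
$r = 1$ ($r = \left(-4 + 3\right)^{2} = \left(-1\right)^{2} = 1$)
$r 61 = 1 \cdot 61 = 61$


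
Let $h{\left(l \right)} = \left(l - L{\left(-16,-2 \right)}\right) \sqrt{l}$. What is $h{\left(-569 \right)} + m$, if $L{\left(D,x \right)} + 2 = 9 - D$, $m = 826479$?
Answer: $826479 - 592 i \sqrt{569} \approx 8.2648 \cdot 10^{5} - 14121.0 i$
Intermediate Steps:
$L{\left(D,x \right)} = 7 - D$ ($L{\left(D,x \right)} = -2 - \left(-9 + D\right) = 7 - D$)
$h{\left(l \right)} = \sqrt{l} \left(-23 + l\right)$ ($h{\left(l \right)} = \left(l - \left(7 - -16\right)\right) \sqrt{l} = \left(l - \left(7 + 16\right)\right) \sqrt{l} = \left(l - 23\right) \sqrt{l} = \left(-23 + l\right) \sqrt{l} = \sqrt{l} \left(-23 + l\right)$)
$h{\left(-569 \right)} + m = \sqrt{-569} \left(-23 - 569\right) + 826479 = i \sqrt{569} \left(-592\right) + 826479 = - 592 i \sqrt{569} + 826479 = 826479 - 592 i \sqrt{569}$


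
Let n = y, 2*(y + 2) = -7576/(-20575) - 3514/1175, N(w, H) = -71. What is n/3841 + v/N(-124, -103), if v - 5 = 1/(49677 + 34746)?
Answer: -63483066554309/890555786606793 ≈ -0.071285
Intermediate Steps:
v = 422116/84423 (v = 5 + 1/(49677 + 34746) = 5 + 1/84423 = 422116/84423 ≈ 5.0000)
y = -128081/38681 (y = -2 + (-7576/(-20575) - 3514/1175)/2 = -2 + (-7576*(-1/20575) - 3514*1/1175)/2 = -2 + (7576/20575 - 3514/1175)/2 = -2 + (1/2)*(-101438/38681) = -2 - 50719/38681 = -128081/38681 ≈ -3.3112)
n = -128081/38681 ≈ -3.3112
n/3841 + v/N(-124, -103) = -128081/38681/3841 + (422116/84423)/(-71) = -128081/38681*1/3841 + (422116/84423)*(-1/71) = -128081/148573721 - 422116/5994033 = -63483066554309/890555786606793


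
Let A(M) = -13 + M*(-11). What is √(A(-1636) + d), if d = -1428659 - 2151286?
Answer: I*√3561962 ≈ 1887.3*I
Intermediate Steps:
d = -3579945
A(M) = -13 - 11*M
√(A(-1636) + d) = √((-13 - 11*(-1636)) - 3579945) = √((-13 + 17996) - 3579945) = √(17983 - 3579945) = √(-3561962) = I*√3561962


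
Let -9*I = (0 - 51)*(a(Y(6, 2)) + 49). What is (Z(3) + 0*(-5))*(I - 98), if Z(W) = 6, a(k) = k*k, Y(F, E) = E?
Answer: 1214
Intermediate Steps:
a(k) = k**2
I = 901/3 (I = -(0 - 51)*(2**2 + 49)/9 = -(-17)*(4 + 49)/3 = -(-17)*53/3 = -1/9*(-2703) = 901/3 ≈ 300.33)
(Z(3) + 0*(-5))*(I - 98) = (6 + 0*(-5))*(901/3 - 98) = (6 + 0)*(607/3) = 6*(607/3) = 1214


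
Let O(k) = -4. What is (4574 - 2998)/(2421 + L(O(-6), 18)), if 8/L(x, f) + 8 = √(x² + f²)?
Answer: 52658888/80900617 - 6304*√85/404503085 ≈ 0.65076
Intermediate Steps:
L(x, f) = 8/(-8 + √(f² + x²)) (L(x, f) = 8/(-8 + √(x² + f²)) = 8/(-8 + √(f² + x²)))
(4574 - 2998)/(2421 + L(O(-6), 18)) = (4574 - 2998)/(2421 + 8/(-8 + √(18² + (-4)²))) = 1576/(2421 + 8/(-8 + √(324 + 16))) = 1576/(2421 + 8/(-8 + √340)) = 1576/(2421 + 8/(-8 + 2*√85))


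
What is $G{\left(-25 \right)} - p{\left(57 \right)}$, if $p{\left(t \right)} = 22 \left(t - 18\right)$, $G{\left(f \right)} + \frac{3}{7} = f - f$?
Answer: $- \frac{6009}{7} \approx -858.43$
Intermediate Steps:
$G{\left(f \right)} = - \frac{3}{7}$ ($G{\left(f \right)} = - \frac{3}{7} + \left(f - f\right) = - \frac{3}{7} + 0 = - \frac{3}{7}$)
$p{\left(t \right)} = -396 + 22 t$ ($p{\left(t \right)} = 22 \left(-18 + t\right) = -396 + 22 t$)
$G{\left(-25 \right)} - p{\left(57 \right)} = - \frac{3}{7} - \left(-396 + 22 \cdot 57\right) = - \frac{3}{7} - \left(-396 + 1254\right) = - \frac{3}{7} - 858 = - \frac{6009}{7}$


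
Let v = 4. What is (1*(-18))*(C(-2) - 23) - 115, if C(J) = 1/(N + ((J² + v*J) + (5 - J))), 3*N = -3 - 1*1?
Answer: 1441/5 ≈ 288.20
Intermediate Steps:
N = -4/3 (N = (-3 - 1*1)/3 = (-3 - 1)/3 = (⅓)*(-4) = -4/3 ≈ -1.3333)
C(J) = 1/(11/3 + J² + 3*J) (C(J) = 1/(-4/3 + ((J² + 4*J) + (5 - J))) = 1/(-4/3 + (5 + J² + 3*J)) = 1/(11/3 + J² + 3*J))
(1*(-18))*(C(-2) - 23) - 115 = (1*(-18))*(3/(11 + 3*(-2)² + 9*(-2)) - 23) - 115 = -18*(3/(11 + 3*4 - 18) - 23) - 115 = -18*(3/(11 + 12 - 18) - 23) - 115 = -18*(3/5 - 23) - 115 = -18*(3*(⅕) - 23) - 115 = -18*(⅗ - 23) - 115 = -18*(-112/5) - 115 = 2016/5 - 115 = 1441/5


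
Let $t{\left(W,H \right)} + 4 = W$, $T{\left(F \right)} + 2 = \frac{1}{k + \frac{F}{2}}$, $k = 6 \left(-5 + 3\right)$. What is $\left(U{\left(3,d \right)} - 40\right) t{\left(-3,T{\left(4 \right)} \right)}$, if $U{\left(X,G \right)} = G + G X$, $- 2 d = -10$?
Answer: $140$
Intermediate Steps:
$k = -12$ ($k = 6 \left(-2\right) = -12$)
$T{\left(F \right)} = -2 + \frac{1}{-12 + \frac{F}{2}}$
$d = 5$ ($d = \left(- \frac{1}{2}\right) \left(-10\right) = 5$)
$t{\left(W,H \right)} = -4 + W$
$\left(U{\left(3,d \right)} - 40\right) t{\left(-3,T{\left(4 \right)} \right)} = \left(5 \left(1 + 3\right) - 40\right) \left(-4 - 3\right) = \left(5 \cdot 4 - 40\right) \left(-7\right) = \left(20 - 40\right) \left(-7\right) = \left(-20\right) \left(-7\right) = 140$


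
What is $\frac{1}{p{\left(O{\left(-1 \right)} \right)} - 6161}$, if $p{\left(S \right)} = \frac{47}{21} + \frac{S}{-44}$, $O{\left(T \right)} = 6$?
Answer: $- \frac{462}{2845411} \approx -0.00016237$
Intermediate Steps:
$p{\left(S \right)} = \frac{47}{21} - \frac{S}{44}$ ($p{\left(S \right)} = 47 \cdot \frac{1}{21} + S \left(- \frac{1}{44}\right) = \frac{47}{21} - \frac{S}{44}$)
$\frac{1}{p{\left(O{\left(-1 \right)} \right)} - 6161} = \frac{1}{\left(\frac{47}{21} - \frac{3}{22}\right) - 6161} = \frac{1}{\frac{971}{462} - 6161} = \frac{1}{- \frac{2845411}{462}} = - \frac{462}{2845411}$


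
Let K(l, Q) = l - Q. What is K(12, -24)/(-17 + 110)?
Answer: 12/31 ≈ 0.38710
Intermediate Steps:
K(12, -24)/(-17 + 110) = (12 - 1*(-24))/(-17 + 110) = (12 + 24)/93 = (1/93)*36 = 12/31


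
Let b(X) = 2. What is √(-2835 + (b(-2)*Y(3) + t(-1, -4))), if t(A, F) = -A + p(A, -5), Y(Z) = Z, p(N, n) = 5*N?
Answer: I*√2833 ≈ 53.226*I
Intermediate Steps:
t(A, F) = 4*A (t(A, F) = -A + 5*A = 4*A)
√(-2835 + (b(-2)*Y(3) + t(-1, -4))) = √(-2835 + (2*3 + 4*(-1))) = √(-2835 + (6 - 4)) = √(-2835 + 2) = √(-2833) = I*√2833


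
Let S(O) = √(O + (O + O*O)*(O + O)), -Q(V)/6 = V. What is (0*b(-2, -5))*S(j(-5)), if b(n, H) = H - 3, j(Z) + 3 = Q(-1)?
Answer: 0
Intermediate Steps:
Q(V) = -6*V
j(Z) = 3 (j(Z) = -3 - 6*(-1) = -3 + 6 = 3)
b(n, H) = -3 + H
S(O) = √(O + 2*O*(O + O²)) (S(O) = √(O + (O + O²)*(2*O)) = √(O + 2*O*(O + O²)))
(0*b(-2, -5))*S(j(-5)) = (0*(-3 - 5))*√(3*(1 + 2*3 + 2*3²)) = (0*(-8))*√(3*(1 + 6 + 2*9)) = 0*√(3*(1 + 6 + 18)) = 0*√(3*25) = 0*√75 = 0*(5*√3) = 0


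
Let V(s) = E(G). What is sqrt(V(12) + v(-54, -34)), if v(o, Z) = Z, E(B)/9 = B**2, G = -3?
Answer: sqrt(47) ≈ 6.8557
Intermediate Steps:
E(B) = 9*B**2
V(s) = 81 (V(s) = 9*(-3)**2 = 9*9 = 81)
sqrt(V(12) + v(-54, -34)) = sqrt(81 - 34) = sqrt(47)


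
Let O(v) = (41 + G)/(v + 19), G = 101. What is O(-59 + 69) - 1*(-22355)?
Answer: 648437/29 ≈ 22360.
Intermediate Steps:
O(v) = 142/(19 + v) (O(v) = (41 + 101)/(v + 19) = 142/(19 + v))
O(-59 + 69) - 1*(-22355) = 142/(19 + (-59 + 69)) - 1*(-22355) = 142/(19 + 10) + 22355 = 142/29 + 22355 = 648437/29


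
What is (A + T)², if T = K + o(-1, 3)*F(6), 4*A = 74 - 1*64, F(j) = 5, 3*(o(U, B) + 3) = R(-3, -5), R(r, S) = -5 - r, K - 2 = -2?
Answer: 9025/36 ≈ 250.69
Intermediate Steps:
K = 0 (K = 2 - 2 = 0)
o(U, B) = -11/3 (o(U, B) = -3 + (-5 - 1*(-3))/3 = -3 + (-5 + 3)/3 = -3 + (⅓)*(-2) = -3 - ⅔ = -11/3)
A = 5/2 (A = (74 - 1*64)/4 = (74 - 64)/4 = (¼)*10 = 5/2 ≈ 2.5000)
T = -55/3 (T = 0 - 11/3*5 = 0 - 55/3 = -55/3 ≈ -18.333)
(A + T)² = (5/2 - 55/3)² = (-95/6)² = 9025/36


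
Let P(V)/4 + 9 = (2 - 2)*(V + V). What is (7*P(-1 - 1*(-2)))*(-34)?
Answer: 8568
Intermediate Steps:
P(V) = -36 (P(V) = -36 + 4*((2 - 2)*(V + V)) = -36 + 4*(0*(2*V)) = -36 + 4*0 = -36 + 0 = -36)
(7*P(-1 - 1*(-2)))*(-34) = (7*(-36))*(-34) = -252*(-34) = 8568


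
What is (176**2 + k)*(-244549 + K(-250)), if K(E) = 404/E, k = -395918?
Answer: 11155848863034/125 ≈ 8.9247e+10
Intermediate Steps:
(176**2 + k)*(-244549 + K(-250)) = (176**2 - 395918)*(-244549 + 404/(-250)) = (30976 - 395918)*(-244549 + 404*(-1/250)) = -364942*(-244549 - 202/125) = -364942*(-30568827/125) = 11155848863034/125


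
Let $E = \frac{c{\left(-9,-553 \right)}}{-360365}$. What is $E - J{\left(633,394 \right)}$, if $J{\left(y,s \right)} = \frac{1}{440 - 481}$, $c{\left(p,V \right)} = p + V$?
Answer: $\frac{383407}{14774965} \approx 0.02595$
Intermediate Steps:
$c{\left(p,V \right)} = V + p$
$J{\left(y,s \right)} = - \frac{1}{41}$ ($J{\left(y,s \right)} = \frac{1}{-41} = - \frac{1}{41}$)
$E = \frac{562}{360365}$ ($E = \frac{-553 - 9}{-360365} = \left(-562\right) \left(- \frac{1}{360365}\right) = \frac{562}{360365} \approx 0.0015595$)
$E - J{\left(633,394 \right)} = \frac{562}{360365} - - \frac{1}{41} = \frac{562}{360365} + \frac{1}{41} = \frac{383407}{14774965}$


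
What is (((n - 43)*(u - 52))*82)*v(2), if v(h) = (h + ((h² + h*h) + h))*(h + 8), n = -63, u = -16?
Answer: 70926720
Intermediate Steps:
v(h) = (8 + h)*(2*h + 2*h²) (v(h) = (h + ((h² + h²) + h))*(8 + h) = (h + (2*h² + h))*(8 + h) = (h + (h + 2*h²))*(8 + h) = (2*h + 2*h²)*(8 + h) = (8 + h)*(2*h + 2*h²))
(((n - 43)*(u - 52))*82)*v(2) = (((-63 - 43)*(-16 - 52))*82)*(2*2*(8 + 2² + 9*2)) = (-106*(-68)*82)*(2*2*(8 + 4 + 18)) = (7208*82)*(2*2*30) = 591056*120 = 70926720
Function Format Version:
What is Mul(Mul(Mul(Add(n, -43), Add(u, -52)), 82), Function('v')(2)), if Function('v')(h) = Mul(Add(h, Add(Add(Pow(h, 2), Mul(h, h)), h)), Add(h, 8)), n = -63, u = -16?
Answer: 70926720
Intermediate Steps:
Function('v')(h) = Mul(Add(8, h), Add(Mul(2, h), Mul(2, Pow(h, 2)))) (Function('v')(h) = Mul(Add(h, Add(Add(Pow(h, 2), Pow(h, 2)), h)), Add(8, h)) = Mul(Add(h, Add(Mul(2, Pow(h, 2)), h)), Add(8, h)) = Mul(Add(h, Add(h, Mul(2, Pow(h, 2)))), Add(8, h)) = Mul(Add(Mul(2, h), Mul(2, Pow(h, 2))), Add(8, h)) = Mul(Add(8, h), Add(Mul(2, h), Mul(2, Pow(h, 2)))))
Mul(Mul(Mul(Add(n, -43), Add(u, -52)), 82), Function('v')(2)) = Mul(Mul(Mul(Add(-63, -43), Add(-16, -52)), 82), Mul(2, 2, Add(8, Pow(2, 2), Mul(9, 2)))) = Mul(Mul(Mul(-106, -68), 82), Mul(2, 2, Add(8, 4, 18))) = Mul(Mul(7208, 82), Mul(2, 2, 30)) = Mul(591056, 120) = 70926720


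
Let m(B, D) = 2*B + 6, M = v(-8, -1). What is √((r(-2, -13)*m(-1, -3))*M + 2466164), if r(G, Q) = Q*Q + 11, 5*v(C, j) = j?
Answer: 2*√616505 ≈ 1570.4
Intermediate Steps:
v(C, j) = j/5
M = -⅕ (M = (⅕)*(-1) = -⅕ ≈ -0.20000)
r(G, Q) = 11 + Q² (r(G, Q) = Q² + 11 = 11 + Q²)
m(B, D) = 6 + 2*B
√((r(-2, -13)*m(-1, -3))*M + 2466164) = √(((11 + (-13)²)*(6 + 2*(-1)))*(-⅕) + 2466164) = √(((11 + 169)*(6 - 2))*(-⅕) + 2466164) = √((180*4)*(-⅕) + 2466164) = √(720*(-⅕) + 2466164) = √(-144 + 2466164) = √2466020 = 2*√616505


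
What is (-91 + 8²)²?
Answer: 729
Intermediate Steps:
(-91 + 8²)² = (-91 + 64)² = (-27)² = 729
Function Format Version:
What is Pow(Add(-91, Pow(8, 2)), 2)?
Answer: 729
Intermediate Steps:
Pow(Add(-91, Pow(8, 2)), 2) = Pow(Add(-91, 64), 2) = Pow(-27, 2) = 729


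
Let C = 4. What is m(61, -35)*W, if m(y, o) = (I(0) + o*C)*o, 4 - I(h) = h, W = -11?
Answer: -52360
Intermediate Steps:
I(h) = 4 - h
m(y, o) = o*(4 + 4*o) (m(y, o) = ((4 - 1*0) + o*4)*o = ((4 + 0) + 4*o)*o = (4 + 4*o)*o = o*(4 + 4*o))
m(61, -35)*W = (4*(-35)*(1 - 35))*(-11) = (4*(-35)*(-34))*(-11) = 4760*(-11) = -52360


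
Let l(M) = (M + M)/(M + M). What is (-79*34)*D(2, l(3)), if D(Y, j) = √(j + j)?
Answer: -2686*√2 ≈ -3798.6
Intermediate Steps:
l(M) = 1 (l(M) = (2*M)/((2*M)) = (2*M)*(1/(2*M)) = 1)
D(Y, j) = √2*√j (D(Y, j) = √(2*j) = √2*√j)
(-79*34)*D(2, l(3)) = (-79*34)*(√2*√1) = -2686*√2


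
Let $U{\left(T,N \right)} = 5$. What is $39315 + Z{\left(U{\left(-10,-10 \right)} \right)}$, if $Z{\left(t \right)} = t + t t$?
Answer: $39345$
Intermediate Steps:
$Z{\left(t \right)} = t + t^{2}$
$39315 + Z{\left(U{\left(-10,-10 \right)} \right)} = 39315 + 5 \left(1 + 5\right) = 39315 + 5 \cdot 6 = 39315 + 30 = 39345$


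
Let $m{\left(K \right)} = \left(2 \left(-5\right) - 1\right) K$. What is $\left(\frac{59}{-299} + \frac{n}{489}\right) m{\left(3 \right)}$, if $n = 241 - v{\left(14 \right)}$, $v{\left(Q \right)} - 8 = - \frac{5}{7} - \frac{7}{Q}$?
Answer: $- \frac{6341577}{682318} \approx -9.2942$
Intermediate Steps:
$v{\left(Q \right)} = \frac{51}{7} - \frac{7}{Q}$ ($v{\left(Q \right)} = 8 - \left(\frac{5}{7} + \frac{7}{Q}\right) = \frac{51}{7} - \frac{7}{Q}$)
$m{\left(K \right)} = - 11 K$ ($m{\left(K \right)} = \left(-10 - 1\right) K = - 11 K$)
$n = \frac{3279}{14}$ ($n = 241 - \left(\frac{51}{7} - \frac{7}{14}\right) = 241 - \left(\frac{51}{7} - \frac{1}{2}\right) = 241 - \frac{95}{14} = \frac{3279}{14} \approx 234.21$)
$\left(\frac{59}{-299} + \frac{n}{489}\right) m{\left(3 \right)} = \left(\frac{59}{-299} + \frac{3279}{14 \cdot 489}\right) \left(\left(-11\right) 3\right) = \left(59 \left(- \frac{1}{299}\right) + \frac{3279}{14} \cdot \frac{1}{489}\right) \left(-33\right) = \left(- \frac{59}{299} + \frac{1093}{2282}\right) \left(-33\right) = \frac{192169}{682318} \left(-33\right) = - \frac{6341577}{682318}$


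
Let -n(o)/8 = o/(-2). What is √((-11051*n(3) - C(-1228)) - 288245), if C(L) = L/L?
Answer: 3*I*√46762 ≈ 648.74*I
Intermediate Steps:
n(o) = 4*o (n(o) = -8*o/(-2) = -8*o*(-1)/2 = -(-4)*o = 4*o)
C(L) = 1
√((-11051*n(3) - C(-1228)) - 288245) = √((-44204*3 - 1*1) - 288245) = √((-11051*12 - 1) - 288245) = √((-132612 - 1) - 288245) = √(-132613 - 288245) = √(-420858) = 3*I*√46762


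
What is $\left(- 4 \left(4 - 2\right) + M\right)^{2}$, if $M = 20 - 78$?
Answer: $4356$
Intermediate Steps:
$M = -58$ ($M = 20 - 78 = -58$)
$\left(- 4 \left(4 - 2\right) + M\right)^{2} = \left(- 4 \left(4 - 2\right) - 58\right)^{2} = \left(\left(-4\right) 2 - 58\right)^{2} = \left(-8 - 58\right)^{2} = \left(-66\right)^{2} = 4356$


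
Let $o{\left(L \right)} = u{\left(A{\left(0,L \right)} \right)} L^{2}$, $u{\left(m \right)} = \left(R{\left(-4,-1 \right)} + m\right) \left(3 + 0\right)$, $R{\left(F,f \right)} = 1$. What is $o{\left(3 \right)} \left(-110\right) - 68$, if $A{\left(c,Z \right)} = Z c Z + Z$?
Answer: $-11948$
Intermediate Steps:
$A{\left(c,Z \right)} = Z + c Z^{2}$ ($A{\left(c,Z \right)} = c Z^{2} + Z = Z + c Z^{2}$)
$u{\left(m \right)} = 3 + 3 m$ ($u{\left(m \right)} = \left(1 + m\right) \left(3 + 0\right) = \left(1 + m\right) 3 = 3 + 3 m$)
$o{\left(L \right)} = L^{2} \left(3 + 3 L\right)$ ($o{\left(L \right)} = \left(3 + 3 L \left(1 + L 0\right)\right) L^{2} = \left(3 + 3 L \left(1 + 0\right)\right) L^{2} = \left(3 + 3 L 1\right) L^{2} = \left(3 + 3 L\right) L^{2} = L^{2} \left(3 + 3 L\right)$)
$o{\left(3 \right)} \left(-110\right) - 68 = 3 \cdot 3^{2} \left(1 + 3\right) \left(-110\right) - 68 = 3 \cdot 9 \cdot 4 \left(-110\right) - 68 = 108 \left(-110\right) - 68 = -11880 - 68 = -11948$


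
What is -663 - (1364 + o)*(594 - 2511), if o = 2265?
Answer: 6956130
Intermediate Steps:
-663 - (1364 + o)*(594 - 2511) = -663 - (1364 + 2265)*(594 - 2511) = -663 - 3629*(-1917) = -663 - 1*(-6956793) = -663 + 6956793 = 6956130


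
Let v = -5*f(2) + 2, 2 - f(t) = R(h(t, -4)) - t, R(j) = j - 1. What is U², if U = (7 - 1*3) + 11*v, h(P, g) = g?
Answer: 219961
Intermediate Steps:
R(j) = -1 + j
f(t) = 7 + t (f(t) = 2 - ((-1 - 4) - t) = 2 - (-5 - t) = 2 + (5 + t) = 7 + t)
v = -43 (v = -5*(7 + 2) + 2 = -5*9 + 2 = -45 + 2 = -43)
U = -469 (U = (7 - 1*3) + 11*(-43) = (7 - 3) - 473 = 4 - 473 = -469)
U² = (-469)² = 219961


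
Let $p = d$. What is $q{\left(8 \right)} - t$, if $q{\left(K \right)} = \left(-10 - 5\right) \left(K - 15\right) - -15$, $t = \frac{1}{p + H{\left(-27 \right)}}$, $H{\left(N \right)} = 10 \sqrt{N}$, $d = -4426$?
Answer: $\frac{1175532773}{9796088} + \frac{15 i \sqrt{3}}{9796088} \approx 120.0 + 2.6522 \cdot 10^{-6} i$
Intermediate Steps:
$p = -4426$
$t = \frac{1}{-4426 + 30 i \sqrt{3}}$ ($t = \frac{1}{-4426 + 10 \sqrt{-27}} = \frac{1}{-4426 + 10 \cdot 3 i \sqrt{3}} = \frac{1}{-4426 + 30 i \sqrt{3}} \approx -0.00022591 - 2.652 \cdot 10^{-6} i$)
$q{\left(K \right)} = 240 - 15 K$ ($q{\left(K \right)} = - 15 \left(-15 + K\right) + 15 = \left(225 - 15 K\right) + 15 = 240 - 15 K$)
$q{\left(8 \right)} - t = \left(240 - 120\right) - \left(- \frac{2213}{9796088} - \frac{15 i \sqrt{3}}{9796088}\right) = \left(240 - 120\right) + \left(\frac{2213}{9796088} + \frac{15 i \sqrt{3}}{9796088}\right) = 120 + \left(\frac{2213}{9796088} + \frac{15 i \sqrt{3}}{9796088}\right) = \frac{1175532773}{9796088} + \frac{15 i \sqrt{3}}{9796088}$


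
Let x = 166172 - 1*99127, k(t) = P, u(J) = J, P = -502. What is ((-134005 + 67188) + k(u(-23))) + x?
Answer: -274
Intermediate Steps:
k(t) = -502
x = 67045 (x = 166172 - 99127 = 67045)
((-134005 + 67188) + k(u(-23))) + x = ((-134005 + 67188) - 502) + 67045 = (-66817 - 502) + 67045 = -67319 + 67045 = -274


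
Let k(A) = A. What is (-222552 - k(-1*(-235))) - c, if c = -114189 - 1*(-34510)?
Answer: -143108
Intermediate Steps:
c = -79679 (c = -114189 + 34510 = -79679)
(-222552 - k(-1*(-235))) - c = (-222552 - (-1)*(-235)) - 1*(-79679) = (-222552 - 1*235) + 79679 = (-222552 - 235) + 79679 = -222787 + 79679 = -143108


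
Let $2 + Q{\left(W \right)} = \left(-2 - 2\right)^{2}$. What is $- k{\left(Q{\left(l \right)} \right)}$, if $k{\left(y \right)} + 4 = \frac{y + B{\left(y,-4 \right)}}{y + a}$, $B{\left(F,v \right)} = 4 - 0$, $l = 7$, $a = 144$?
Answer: $\frac{307}{79} \approx 3.8861$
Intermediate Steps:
$B{\left(F,v \right)} = 4$ ($B{\left(F,v \right)} = 4 + 0 = 4$)
$Q{\left(W \right)} = 14$ ($Q{\left(W \right)} = -2 + \left(-2 - 2\right)^{2} = -2 + \left(-4\right)^{2} = -2 + 16 = 14$)
$k{\left(y \right)} = -4 + \frac{4 + y}{144 + y}$ ($k{\left(y \right)} = -4 + \frac{y + 4}{y + 144} = -4 + \frac{4 + y}{144 + y}$)
$- k{\left(Q{\left(l \right)} \right)} = - \frac{-572 - 42}{144 + 14} = - \frac{-572 - 42}{158} = - \frac{-614}{158} = \left(-1\right) \left(- \frac{307}{79}\right) = \frac{307}{79}$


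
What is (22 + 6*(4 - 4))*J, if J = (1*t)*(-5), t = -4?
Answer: 440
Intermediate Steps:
J = 20 (J = (1*(-4))*(-5) = -4*(-5) = 20)
(22 + 6*(4 - 4))*J = (22 + 6*(4 - 4))*20 = (22 + 6*0)*20 = (22 + 0)*20 = 22*20 = 440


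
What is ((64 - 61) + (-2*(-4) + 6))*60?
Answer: 1020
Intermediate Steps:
((64 - 61) + (-2*(-4) + 6))*60 = (3 + (8 + 6))*60 = (3 + 14)*60 = 17*60 = 1020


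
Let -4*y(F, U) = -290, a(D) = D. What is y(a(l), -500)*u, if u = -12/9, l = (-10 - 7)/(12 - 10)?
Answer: -290/3 ≈ -96.667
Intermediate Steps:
l = -17/2 ≈ -8.5000
u = -4/3 (u = -12*⅑ = -4/3 ≈ -1.3333)
y(F, U) = 145/2 (y(F, U) = -¼*(-290) = 145/2)
y(a(l), -500)*u = (145/2)*(-4/3) = -290/3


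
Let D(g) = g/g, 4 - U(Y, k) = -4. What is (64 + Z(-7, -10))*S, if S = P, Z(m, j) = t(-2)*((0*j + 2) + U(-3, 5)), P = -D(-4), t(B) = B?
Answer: -44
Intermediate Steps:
U(Y, k) = 8 (U(Y, k) = 4 - 1*(-4) = 4 + 4 = 8)
D(g) = 1
P = -1 (P = -1*1 = -1)
Z(m, j) = -20 (Z(m, j) = -2*((0*j + 2) + 8) = -2*((0 + 2) + 8) = -2*(2 + 8) = -2*10 = -20)
S = -1
(64 + Z(-7, -10))*S = (64 - 20)*(-1) = 44*(-1) = -44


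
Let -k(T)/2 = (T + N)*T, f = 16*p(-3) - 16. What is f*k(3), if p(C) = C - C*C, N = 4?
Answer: 8736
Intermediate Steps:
p(C) = C - C**2
f = -208 (f = 16*(-3*(1 - 1*(-3))) - 16 = 16*(-3*(1 + 3)) - 16 = 16*(-3*4) - 16 = 16*(-12) - 16 = -192 - 16 = -208)
k(T) = -2*T*(4 + T) (k(T) = -2*(T + 4)*T = -2*(4 + T)*T = -2*T*(4 + T))
f*k(3) = -(-416)*3*(4 + 3) = -(-416)*3*7 = -208*(-42) = 8736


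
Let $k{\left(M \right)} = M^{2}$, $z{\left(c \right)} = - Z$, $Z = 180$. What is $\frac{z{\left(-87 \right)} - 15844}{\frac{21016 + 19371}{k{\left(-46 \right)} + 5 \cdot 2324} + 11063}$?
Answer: $- \frac{220105664}{152001755} \approx -1.448$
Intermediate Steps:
$z{\left(c \right)} = -180$ ($z{\left(c \right)} = \left(-1\right) 180 = -180$)
$\frac{z{\left(-87 \right)} - 15844}{\frac{21016 + 19371}{k{\left(-46 \right)} + 5 \cdot 2324} + 11063} = \frac{-180 - 15844}{\frac{21016 + 19371}{\left(-46\right)^{2} + 5 \cdot 2324} + 11063} = - \frac{16024}{\frac{40387}{2116 + 11620} + 11063} = - \frac{16024}{\frac{40387}{13736} + 11063} = - \frac{16024}{\frac{152001755}{13736}} = \left(-16024\right) \frac{13736}{152001755} = - \frac{220105664}{152001755}$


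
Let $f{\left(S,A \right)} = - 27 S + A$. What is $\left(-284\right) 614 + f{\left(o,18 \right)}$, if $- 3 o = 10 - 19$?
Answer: $-174439$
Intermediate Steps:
$o = 3$ ($o = - \frac{10 - 19}{3} = \left(- \frac{1}{3}\right) \left(-9\right) = 3$)
$f{\left(S,A \right)} = A - 27 S$
$\left(-284\right) 614 + f{\left(o,18 \right)} = \left(-284\right) 614 + \left(18 - 81\right) = -174376 + \left(18 - 81\right) = -174376 - 63 = -174439$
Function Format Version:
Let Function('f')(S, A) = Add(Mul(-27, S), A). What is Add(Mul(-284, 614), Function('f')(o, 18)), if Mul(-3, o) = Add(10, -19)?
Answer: -174439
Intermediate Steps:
o = 3 (o = Mul(Rational(-1, 3), Add(10, -19)) = Mul(Rational(-1, 3), -9) = 3)
Function('f')(S, A) = Add(A, Mul(-27, S))
Add(Mul(-284, 614), Function('f')(o, 18)) = Add(Mul(-284, 614), Add(18, Mul(-27, 3))) = Add(-174376, Add(18, -81)) = Add(-174376, -63) = -174439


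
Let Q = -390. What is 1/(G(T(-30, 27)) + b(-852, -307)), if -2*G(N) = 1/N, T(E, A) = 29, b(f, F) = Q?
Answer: -58/22621 ≈ -0.0025640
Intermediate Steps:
b(f, F) = -390
G(N) = -1/(2*N)
1/(G(T(-30, 27)) + b(-852, -307)) = 1/(-½/29 - 390) = 1/(-½*1/29 - 390) = 1/(-1/58 - 390) = 1/(-22621/58) = -58/22621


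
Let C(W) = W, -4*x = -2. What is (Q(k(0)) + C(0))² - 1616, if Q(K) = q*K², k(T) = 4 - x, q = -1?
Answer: -23455/16 ≈ -1465.9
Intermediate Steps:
x = ½ (x = -¼*(-2) = ½ ≈ 0.50000)
k(T) = 7/2 (k(T) = 4 - 1*½ = 4 - ½ = 7/2)
Q(K) = -K²
(Q(k(0)) + C(0))² - 1616 = (-(7/2)² + 0)² - 1616 = (-1*49/4 + 0)² - 1616 = (-49/4 + 0)² - 1616 = (-49/4)² - 1616 = 2401/16 - 1616 = -23455/16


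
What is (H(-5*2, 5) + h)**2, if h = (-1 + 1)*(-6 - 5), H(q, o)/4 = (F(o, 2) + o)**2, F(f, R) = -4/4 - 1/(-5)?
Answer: 3111696/625 ≈ 4978.7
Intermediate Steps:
F(f, R) = -4/5 (F(f, R) = -4*1/4 - 1*(-1/5) = -1 + 1/5 = -4/5)
H(q, o) = 4*(-4/5 + o)**2
h = 0 (h = 0*(-11) = 0)
(H(-5*2, 5) + h)**2 = (4*(-4 + 5*5)**2/25 + 0)**2 = (4*(-4 + 25)**2/25 + 0)**2 = ((4/25)*21**2 + 0)**2 = ((4/25)*441 + 0)**2 = (1764/25 + 0)**2 = (1764/25)**2 = 3111696/625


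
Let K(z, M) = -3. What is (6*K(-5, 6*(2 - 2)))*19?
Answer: -342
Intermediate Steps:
(6*K(-5, 6*(2 - 2)))*19 = (6*(-3))*19 = -18*19 = -342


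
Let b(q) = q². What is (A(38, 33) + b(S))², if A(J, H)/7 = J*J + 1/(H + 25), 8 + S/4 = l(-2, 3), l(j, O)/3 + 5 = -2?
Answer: 1867920824961/3364 ≈ 5.5527e+8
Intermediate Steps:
l(j, O) = -21 (l(j, O) = -15 + 3*(-2) = -15 - 6 = -21)
S = -116 (S = -32 + 4*(-21) = -32 - 84 = -116)
A(J, H) = 7*J² + 7/(25 + H) (A(J, H) = 7*(J*J + 1/(H + 25)) = 7*(J² + 1/(25 + H)) = 7*J² + 7/(25 + H))
(A(38, 33) + b(S))² = (7*(1 + 25*38² + 33*38²)/(25 + 33) + (-116)²)² = (7*(1 + 25*1444 + 33*1444)/58 + 13456)² = (7*(1/58)*(1 + 36100 + 47652) + 13456)² = (7*(1/58)*83753 + 13456)² = (586271/58 + 13456)² = (1366719/58)² = 1867920824961/3364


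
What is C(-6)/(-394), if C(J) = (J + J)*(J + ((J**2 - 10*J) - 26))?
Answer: 384/197 ≈ 1.9492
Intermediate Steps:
C(J) = 2*J*(-26 + J**2 - 9*J) (C(J) = (2*J)*(J + (-26 + J**2 - 10*J)) = (2*J)*(-26 + J**2 - 9*J) = 2*J*(-26 + J**2 - 9*J))
C(-6)/(-394) = (2*(-6)*(-26 + (-6)**2 - 9*(-6)))/(-394) = (2*(-6)*(-26 + 36 + 54))*(-1/394) = (2*(-6)*64)*(-1/394) = -768*(-1/394) = 384/197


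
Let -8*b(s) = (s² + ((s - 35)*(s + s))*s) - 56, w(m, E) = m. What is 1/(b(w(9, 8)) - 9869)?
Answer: -8/74765 ≈ -0.00010700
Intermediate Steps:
b(s) = 7 - s²/8 - s²*(-35 + s)/4 (b(s) = -((s² + ((s - 35)*(s + s))*s) - 56)/8 = -((s² + ((-35 + s)*(2*s))*s) - 56)/8 = -((s² + (2*s*(-35 + s))*s) - 56)/8 = -((s² + 2*s²*(-35 + s)) - 56)/8 = -(-56 + s² + 2*s²*(-35 + s))/8 = 7 - s²/8 - s²*(-35 + s)/4)
1/(b(w(9, 8)) - 9869) = 1/((7 - ¼*9³ + (69/8)*9²) - 9869) = 1/((7 - ¼*729 + (69/8)*81) - 9869) = 1/((7 - 729/4 + 5589/8) - 9869) = 1/(4187/8 - 9869) = 1/(-74765/8) = -8/74765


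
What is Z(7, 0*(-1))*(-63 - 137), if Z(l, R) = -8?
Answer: 1600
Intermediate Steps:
Z(7, 0*(-1))*(-63 - 137) = -8*(-63 - 137) = -8*(-200) = 1600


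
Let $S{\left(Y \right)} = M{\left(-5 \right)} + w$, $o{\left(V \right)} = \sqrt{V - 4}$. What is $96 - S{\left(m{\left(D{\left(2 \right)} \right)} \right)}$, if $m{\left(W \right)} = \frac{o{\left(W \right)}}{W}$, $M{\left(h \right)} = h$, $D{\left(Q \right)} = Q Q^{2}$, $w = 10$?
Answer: $91$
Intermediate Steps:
$o{\left(V \right)} = \sqrt{-4 + V}$
$D{\left(Q \right)} = Q^{3}$
$m{\left(W \right)} = \frac{\sqrt{-4 + W}}{W}$
$S{\left(Y \right)} = 5$ ($S{\left(Y \right)} = -5 + 10 = 5$)
$96 - S{\left(m{\left(D{\left(2 \right)} \right)} \right)} = 96 - 5 = 91$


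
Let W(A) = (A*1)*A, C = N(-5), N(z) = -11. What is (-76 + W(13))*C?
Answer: -1023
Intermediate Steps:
C = -11
W(A) = A**2 (W(A) = A*A = A**2)
(-76 + W(13))*C = (-76 + 13**2)*(-11) = (-76 + 169)*(-11) = 93*(-11) = -1023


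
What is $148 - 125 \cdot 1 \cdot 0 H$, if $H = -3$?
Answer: $148$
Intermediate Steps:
$148 - 125 \cdot 1 \cdot 0 H = 148 - 125 \cdot 1 \cdot 0 \left(-3\right) = 148 - 125 \cdot 0 \left(-3\right) = 148 - 0 = 148 + 0 = 148$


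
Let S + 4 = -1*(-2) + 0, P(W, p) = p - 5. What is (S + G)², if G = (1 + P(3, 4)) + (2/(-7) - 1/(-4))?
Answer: 3249/784 ≈ 4.1441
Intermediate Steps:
P(W, p) = -5 + p
S = -2 (S = -4 + (-1*(-2) + 0) = -4 + (2 + 0) = -4 + 2 = -2)
G = -1/28 (G = (1 + (-5 + 4)) + (2/(-7) - 1/(-4)) = (1 - 1) + (2*(-⅐) - 1*(-¼)) = 0 + (-2/7 + ¼) = 0 - 1/28 = -1/28 ≈ -0.035714)
(S + G)² = (-2 - 1/28)² = (-57/28)² = 3249/784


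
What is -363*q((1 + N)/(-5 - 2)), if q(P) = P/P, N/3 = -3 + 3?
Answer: -363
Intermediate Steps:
N = 0 (N = 3*(-3 + 3) = 3*0 = 0)
q(P) = 1
-363*q((1 + N)/(-5 - 2)) = -363*1 = -363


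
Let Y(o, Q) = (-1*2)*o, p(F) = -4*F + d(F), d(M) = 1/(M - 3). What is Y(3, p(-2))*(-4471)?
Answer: 26826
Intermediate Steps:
d(M) = 1/(-3 + M)
p(F) = 1/(-3 + F) - 4*F (p(F) = -4*F + 1/(-3 + F) = 1/(-3 + F) - 4*F)
Y(o, Q) = -2*o
Y(3, p(-2))*(-4471) = -2*3*(-4471) = -6*(-4471) = 26826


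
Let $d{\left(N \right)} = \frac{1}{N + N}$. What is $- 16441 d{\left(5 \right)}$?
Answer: $- \frac{16441}{10} \approx -1644.1$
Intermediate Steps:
$d{\left(N \right)} = \frac{1}{2 N}$
$- 16441 d{\left(5 \right)} = - 16441 \frac{1}{2 \cdot 5} = - 16441 \cdot \frac{1}{2} \cdot \frac{1}{5} = \left(-16441\right) \frac{1}{10} = - \frac{16441}{10}$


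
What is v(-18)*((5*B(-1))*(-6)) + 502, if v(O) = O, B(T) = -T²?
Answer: -38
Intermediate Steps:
v(-18)*((5*B(-1))*(-6)) + 502 = -18*5*(-1*(-1)²)*(-6) + 502 = -18*5*(-1*1)*(-6) + 502 = -18*5*(-1)*(-6) + 502 = -(-90)*(-6) + 502 = -18*30 + 502 = -540 + 502 = -38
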